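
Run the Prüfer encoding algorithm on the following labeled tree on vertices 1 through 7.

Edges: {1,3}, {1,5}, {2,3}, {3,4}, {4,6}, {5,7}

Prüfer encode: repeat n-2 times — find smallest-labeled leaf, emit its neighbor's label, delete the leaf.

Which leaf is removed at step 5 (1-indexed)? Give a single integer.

Step 1: current leaves = {2,6,7}. Remove leaf 2 (neighbor: 3).
Step 2: current leaves = {6,7}. Remove leaf 6 (neighbor: 4).
Step 3: current leaves = {4,7}. Remove leaf 4 (neighbor: 3).
Step 4: current leaves = {3,7}. Remove leaf 3 (neighbor: 1).
Step 5: current leaves = {1,7}. Remove leaf 1 (neighbor: 5).

Answer: 1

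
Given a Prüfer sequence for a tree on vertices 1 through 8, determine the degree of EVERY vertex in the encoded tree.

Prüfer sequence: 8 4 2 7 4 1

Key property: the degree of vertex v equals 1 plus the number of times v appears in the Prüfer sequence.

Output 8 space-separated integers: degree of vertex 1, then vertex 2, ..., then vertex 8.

Answer: 2 2 1 3 1 1 2 2

Derivation:
p_1 = 8: count[8] becomes 1
p_2 = 4: count[4] becomes 1
p_3 = 2: count[2] becomes 1
p_4 = 7: count[7] becomes 1
p_5 = 4: count[4] becomes 2
p_6 = 1: count[1] becomes 1
Degrees (1 + count): deg[1]=1+1=2, deg[2]=1+1=2, deg[3]=1+0=1, deg[4]=1+2=3, deg[5]=1+0=1, deg[6]=1+0=1, deg[7]=1+1=2, deg[8]=1+1=2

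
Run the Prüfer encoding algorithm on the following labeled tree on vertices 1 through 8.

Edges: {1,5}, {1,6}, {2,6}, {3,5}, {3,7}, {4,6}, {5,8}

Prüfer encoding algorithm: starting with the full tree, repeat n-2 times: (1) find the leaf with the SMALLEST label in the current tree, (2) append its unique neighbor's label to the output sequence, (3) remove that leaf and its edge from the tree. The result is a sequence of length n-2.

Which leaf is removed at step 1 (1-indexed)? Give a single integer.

Answer: 2

Derivation:
Step 1: current leaves = {2,4,7,8}. Remove leaf 2 (neighbor: 6).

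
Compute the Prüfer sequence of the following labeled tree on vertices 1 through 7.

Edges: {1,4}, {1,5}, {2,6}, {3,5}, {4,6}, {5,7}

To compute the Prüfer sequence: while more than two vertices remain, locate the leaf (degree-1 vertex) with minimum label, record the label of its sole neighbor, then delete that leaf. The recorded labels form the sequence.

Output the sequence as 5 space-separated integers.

Answer: 6 5 4 1 5

Derivation:
Step 1: leaves = {2,3,7}. Remove smallest leaf 2, emit neighbor 6.
Step 2: leaves = {3,6,7}. Remove smallest leaf 3, emit neighbor 5.
Step 3: leaves = {6,7}. Remove smallest leaf 6, emit neighbor 4.
Step 4: leaves = {4,7}. Remove smallest leaf 4, emit neighbor 1.
Step 5: leaves = {1,7}. Remove smallest leaf 1, emit neighbor 5.
Done: 2 vertices remain (5, 7). Sequence = [6 5 4 1 5]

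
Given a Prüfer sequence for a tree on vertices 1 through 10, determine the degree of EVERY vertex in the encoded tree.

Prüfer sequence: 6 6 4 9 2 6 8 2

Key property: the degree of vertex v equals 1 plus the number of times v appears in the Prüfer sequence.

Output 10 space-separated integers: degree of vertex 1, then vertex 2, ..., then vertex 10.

p_1 = 6: count[6] becomes 1
p_2 = 6: count[6] becomes 2
p_3 = 4: count[4] becomes 1
p_4 = 9: count[9] becomes 1
p_5 = 2: count[2] becomes 1
p_6 = 6: count[6] becomes 3
p_7 = 8: count[8] becomes 1
p_8 = 2: count[2] becomes 2
Degrees (1 + count): deg[1]=1+0=1, deg[2]=1+2=3, deg[3]=1+0=1, deg[4]=1+1=2, deg[5]=1+0=1, deg[6]=1+3=4, deg[7]=1+0=1, deg[8]=1+1=2, deg[9]=1+1=2, deg[10]=1+0=1

Answer: 1 3 1 2 1 4 1 2 2 1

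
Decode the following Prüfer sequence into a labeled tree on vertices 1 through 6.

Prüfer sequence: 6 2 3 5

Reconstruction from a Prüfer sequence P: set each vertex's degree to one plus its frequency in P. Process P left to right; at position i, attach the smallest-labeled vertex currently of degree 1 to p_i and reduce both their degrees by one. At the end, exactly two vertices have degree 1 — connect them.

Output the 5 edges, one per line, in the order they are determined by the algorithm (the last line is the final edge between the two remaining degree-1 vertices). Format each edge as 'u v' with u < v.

Initial degrees: {1:1, 2:2, 3:2, 4:1, 5:2, 6:2}
Step 1: smallest deg-1 vertex = 1, p_1 = 6. Add edge {1,6}. Now deg[1]=0, deg[6]=1.
Step 2: smallest deg-1 vertex = 4, p_2 = 2. Add edge {2,4}. Now deg[4]=0, deg[2]=1.
Step 3: smallest deg-1 vertex = 2, p_3 = 3. Add edge {2,3}. Now deg[2]=0, deg[3]=1.
Step 4: smallest deg-1 vertex = 3, p_4 = 5. Add edge {3,5}. Now deg[3]=0, deg[5]=1.
Final: two remaining deg-1 vertices are 5, 6. Add edge {5,6}.

Answer: 1 6
2 4
2 3
3 5
5 6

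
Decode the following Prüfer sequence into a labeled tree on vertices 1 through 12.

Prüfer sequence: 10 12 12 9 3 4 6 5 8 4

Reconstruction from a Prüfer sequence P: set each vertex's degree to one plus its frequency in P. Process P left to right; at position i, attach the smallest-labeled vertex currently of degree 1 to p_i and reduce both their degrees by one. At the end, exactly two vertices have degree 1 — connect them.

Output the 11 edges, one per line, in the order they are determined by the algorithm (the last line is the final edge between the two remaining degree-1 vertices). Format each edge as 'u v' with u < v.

Initial degrees: {1:1, 2:1, 3:2, 4:3, 5:2, 6:2, 7:1, 8:2, 9:2, 10:2, 11:1, 12:3}
Step 1: smallest deg-1 vertex = 1, p_1 = 10. Add edge {1,10}. Now deg[1]=0, deg[10]=1.
Step 2: smallest deg-1 vertex = 2, p_2 = 12. Add edge {2,12}. Now deg[2]=0, deg[12]=2.
Step 3: smallest deg-1 vertex = 7, p_3 = 12. Add edge {7,12}. Now deg[7]=0, deg[12]=1.
Step 4: smallest deg-1 vertex = 10, p_4 = 9. Add edge {9,10}. Now deg[10]=0, deg[9]=1.
Step 5: smallest deg-1 vertex = 9, p_5 = 3. Add edge {3,9}. Now deg[9]=0, deg[3]=1.
Step 6: smallest deg-1 vertex = 3, p_6 = 4. Add edge {3,4}. Now deg[3]=0, deg[4]=2.
Step 7: smallest deg-1 vertex = 11, p_7 = 6. Add edge {6,11}. Now deg[11]=0, deg[6]=1.
Step 8: smallest deg-1 vertex = 6, p_8 = 5. Add edge {5,6}. Now deg[6]=0, deg[5]=1.
Step 9: smallest deg-1 vertex = 5, p_9 = 8. Add edge {5,8}. Now deg[5]=0, deg[8]=1.
Step 10: smallest deg-1 vertex = 8, p_10 = 4. Add edge {4,8}. Now deg[8]=0, deg[4]=1.
Final: two remaining deg-1 vertices are 4, 12. Add edge {4,12}.

Answer: 1 10
2 12
7 12
9 10
3 9
3 4
6 11
5 6
5 8
4 8
4 12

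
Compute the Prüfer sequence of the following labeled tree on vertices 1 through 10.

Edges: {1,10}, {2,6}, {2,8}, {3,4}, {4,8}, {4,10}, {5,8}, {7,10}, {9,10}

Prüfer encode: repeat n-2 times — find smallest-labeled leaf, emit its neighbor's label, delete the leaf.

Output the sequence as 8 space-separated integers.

Answer: 10 4 8 2 8 10 4 10

Derivation:
Step 1: leaves = {1,3,5,6,7,9}. Remove smallest leaf 1, emit neighbor 10.
Step 2: leaves = {3,5,6,7,9}. Remove smallest leaf 3, emit neighbor 4.
Step 3: leaves = {5,6,7,9}. Remove smallest leaf 5, emit neighbor 8.
Step 4: leaves = {6,7,9}. Remove smallest leaf 6, emit neighbor 2.
Step 5: leaves = {2,7,9}. Remove smallest leaf 2, emit neighbor 8.
Step 6: leaves = {7,8,9}. Remove smallest leaf 7, emit neighbor 10.
Step 7: leaves = {8,9}. Remove smallest leaf 8, emit neighbor 4.
Step 8: leaves = {4,9}. Remove smallest leaf 4, emit neighbor 10.
Done: 2 vertices remain (9, 10). Sequence = [10 4 8 2 8 10 4 10]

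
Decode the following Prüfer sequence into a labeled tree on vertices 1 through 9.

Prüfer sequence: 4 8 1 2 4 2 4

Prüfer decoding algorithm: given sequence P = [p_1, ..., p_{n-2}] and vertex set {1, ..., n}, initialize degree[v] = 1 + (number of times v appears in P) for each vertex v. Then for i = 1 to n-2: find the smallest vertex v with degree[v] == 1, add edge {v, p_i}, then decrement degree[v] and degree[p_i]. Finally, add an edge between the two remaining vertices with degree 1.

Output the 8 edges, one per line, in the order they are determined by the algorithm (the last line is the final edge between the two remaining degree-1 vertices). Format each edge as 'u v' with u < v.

Initial degrees: {1:2, 2:3, 3:1, 4:4, 5:1, 6:1, 7:1, 8:2, 9:1}
Step 1: smallest deg-1 vertex = 3, p_1 = 4. Add edge {3,4}. Now deg[3]=0, deg[4]=3.
Step 2: smallest deg-1 vertex = 5, p_2 = 8. Add edge {5,8}. Now deg[5]=0, deg[8]=1.
Step 3: smallest deg-1 vertex = 6, p_3 = 1. Add edge {1,6}. Now deg[6]=0, deg[1]=1.
Step 4: smallest deg-1 vertex = 1, p_4 = 2. Add edge {1,2}. Now deg[1]=0, deg[2]=2.
Step 5: smallest deg-1 vertex = 7, p_5 = 4. Add edge {4,7}. Now deg[7]=0, deg[4]=2.
Step 6: smallest deg-1 vertex = 8, p_6 = 2. Add edge {2,8}. Now deg[8]=0, deg[2]=1.
Step 7: smallest deg-1 vertex = 2, p_7 = 4. Add edge {2,4}. Now deg[2]=0, deg[4]=1.
Final: two remaining deg-1 vertices are 4, 9. Add edge {4,9}.

Answer: 3 4
5 8
1 6
1 2
4 7
2 8
2 4
4 9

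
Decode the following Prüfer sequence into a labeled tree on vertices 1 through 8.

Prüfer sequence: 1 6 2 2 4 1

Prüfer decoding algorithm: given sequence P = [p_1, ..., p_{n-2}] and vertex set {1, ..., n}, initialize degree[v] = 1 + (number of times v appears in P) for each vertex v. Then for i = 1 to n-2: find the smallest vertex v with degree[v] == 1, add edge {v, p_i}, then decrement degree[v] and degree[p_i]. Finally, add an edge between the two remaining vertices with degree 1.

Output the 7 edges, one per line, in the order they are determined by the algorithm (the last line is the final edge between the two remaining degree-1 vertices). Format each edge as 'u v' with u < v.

Initial degrees: {1:3, 2:3, 3:1, 4:2, 5:1, 6:2, 7:1, 8:1}
Step 1: smallest deg-1 vertex = 3, p_1 = 1. Add edge {1,3}. Now deg[3]=0, deg[1]=2.
Step 2: smallest deg-1 vertex = 5, p_2 = 6. Add edge {5,6}. Now deg[5]=0, deg[6]=1.
Step 3: smallest deg-1 vertex = 6, p_3 = 2. Add edge {2,6}. Now deg[6]=0, deg[2]=2.
Step 4: smallest deg-1 vertex = 7, p_4 = 2. Add edge {2,7}. Now deg[7]=0, deg[2]=1.
Step 5: smallest deg-1 vertex = 2, p_5 = 4. Add edge {2,4}. Now deg[2]=0, deg[4]=1.
Step 6: smallest deg-1 vertex = 4, p_6 = 1. Add edge {1,4}. Now deg[4]=0, deg[1]=1.
Final: two remaining deg-1 vertices are 1, 8. Add edge {1,8}.

Answer: 1 3
5 6
2 6
2 7
2 4
1 4
1 8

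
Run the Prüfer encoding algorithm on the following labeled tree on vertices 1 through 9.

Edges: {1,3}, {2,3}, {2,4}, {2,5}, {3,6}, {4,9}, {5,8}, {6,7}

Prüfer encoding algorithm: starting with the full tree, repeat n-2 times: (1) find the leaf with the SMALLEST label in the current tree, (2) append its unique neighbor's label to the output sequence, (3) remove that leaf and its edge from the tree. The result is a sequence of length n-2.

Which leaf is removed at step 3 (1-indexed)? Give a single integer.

Step 1: current leaves = {1,7,8,9}. Remove leaf 1 (neighbor: 3).
Step 2: current leaves = {7,8,9}. Remove leaf 7 (neighbor: 6).
Step 3: current leaves = {6,8,9}. Remove leaf 6 (neighbor: 3).

Answer: 6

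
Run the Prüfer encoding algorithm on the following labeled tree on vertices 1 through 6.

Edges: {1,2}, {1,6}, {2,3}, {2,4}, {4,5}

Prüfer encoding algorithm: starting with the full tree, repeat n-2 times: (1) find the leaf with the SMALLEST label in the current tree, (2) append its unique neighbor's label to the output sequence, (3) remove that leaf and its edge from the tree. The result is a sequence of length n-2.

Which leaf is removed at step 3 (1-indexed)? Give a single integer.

Step 1: current leaves = {3,5,6}. Remove leaf 3 (neighbor: 2).
Step 2: current leaves = {5,6}. Remove leaf 5 (neighbor: 4).
Step 3: current leaves = {4,6}. Remove leaf 4 (neighbor: 2).

Answer: 4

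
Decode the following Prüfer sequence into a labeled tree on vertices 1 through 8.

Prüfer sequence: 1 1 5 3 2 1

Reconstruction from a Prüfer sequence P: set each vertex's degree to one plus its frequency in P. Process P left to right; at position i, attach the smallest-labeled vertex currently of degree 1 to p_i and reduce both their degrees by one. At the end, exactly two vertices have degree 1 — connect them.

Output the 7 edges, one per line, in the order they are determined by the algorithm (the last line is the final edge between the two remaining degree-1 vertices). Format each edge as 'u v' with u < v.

Initial degrees: {1:4, 2:2, 3:2, 4:1, 5:2, 6:1, 7:1, 8:1}
Step 1: smallest deg-1 vertex = 4, p_1 = 1. Add edge {1,4}. Now deg[4]=0, deg[1]=3.
Step 2: smallest deg-1 vertex = 6, p_2 = 1. Add edge {1,6}. Now deg[6]=0, deg[1]=2.
Step 3: smallest deg-1 vertex = 7, p_3 = 5. Add edge {5,7}. Now deg[7]=0, deg[5]=1.
Step 4: smallest deg-1 vertex = 5, p_4 = 3. Add edge {3,5}. Now deg[5]=0, deg[3]=1.
Step 5: smallest deg-1 vertex = 3, p_5 = 2. Add edge {2,3}. Now deg[3]=0, deg[2]=1.
Step 6: smallest deg-1 vertex = 2, p_6 = 1. Add edge {1,2}. Now deg[2]=0, deg[1]=1.
Final: two remaining deg-1 vertices are 1, 8. Add edge {1,8}.

Answer: 1 4
1 6
5 7
3 5
2 3
1 2
1 8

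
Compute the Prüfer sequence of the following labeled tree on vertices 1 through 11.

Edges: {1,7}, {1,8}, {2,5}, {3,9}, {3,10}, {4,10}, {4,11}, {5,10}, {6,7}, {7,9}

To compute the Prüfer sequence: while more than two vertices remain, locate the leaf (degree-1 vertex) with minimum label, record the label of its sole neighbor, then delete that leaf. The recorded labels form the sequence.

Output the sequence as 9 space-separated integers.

Answer: 5 10 7 1 7 9 3 10 4

Derivation:
Step 1: leaves = {2,6,8,11}. Remove smallest leaf 2, emit neighbor 5.
Step 2: leaves = {5,6,8,11}. Remove smallest leaf 5, emit neighbor 10.
Step 3: leaves = {6,8,11}. Remove smallest leaf 6, emit neighbor 7.
Step 4: leaves = {8,11}. Remove smallest leaf 8, emit neighbor 1.
Step 5: leaves = {1,11}. Remove smallest leaf 1, emit neighbor 7.
Step 6: leaves = {7,11}. Remove smallest leaf 7, emit neighbor 9.
Step 7: leaves = {9,11}. Remove smallest leaf 9, emit neighbor 3.
Step 8: leaves = {3,11}. Remove smallest leaf 3, emit neighbor 10.
Step 9: leaves = {10,11}. Remove smallest leaf 10, emit neighbor 4.
Done: 2 vertices remain (4, 11). Sequence = [5 10 7 1 7 9 3 10 4]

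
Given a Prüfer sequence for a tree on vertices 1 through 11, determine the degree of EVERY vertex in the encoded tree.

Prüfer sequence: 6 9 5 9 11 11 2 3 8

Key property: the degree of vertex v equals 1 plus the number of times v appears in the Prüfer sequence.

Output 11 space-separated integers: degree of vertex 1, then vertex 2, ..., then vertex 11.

p_1 = 6: count[6] becomes 1
p_2 = 9: count[9] becomes 1
p_3 = 5: count[5] becomes 1
p_4 = 9: count[9] becomes 2
p_5 = 11: count[11] becomes 1
p_6 = 11: count[11] becomes 2
p_7 = 2: count[2] becomes 1
p_8 = 3: count[3] becomes 1
p_9 = 8: count[8] becomes 1
Degrees (1 + count): deg[1]=1+0=1, deg[2]=1+1=2, deg[3]=1+1=2, deg[4]=1+0=1, deg[5]=1+1=2, deg[6]=1+1=2, deg[7]=1+0=1, deg[8]=1+1=2, deg[9]=1+2=3, deg[10]=1+0=1, deg[11]=1+2=3

Answer: 1 2 2 1 2 2 1 2 3 1 3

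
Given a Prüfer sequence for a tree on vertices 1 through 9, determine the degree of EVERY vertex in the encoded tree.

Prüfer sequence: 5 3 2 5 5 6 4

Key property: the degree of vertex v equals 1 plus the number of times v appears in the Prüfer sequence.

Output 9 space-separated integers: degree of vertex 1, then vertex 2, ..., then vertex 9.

p_1 = 5: count[5] becomes 1
p_2 = 3: count[3] becomes 1
p_3 = 2: count[2] becomes 1
p_4 = 5: count[5] becomes 2
p_5 = 5: count[5] becomes 3
p_6 = 6: count[6] becomes 1
p_7 = 4: count[4] becomes 1
Degrees (1 + count): deg[1]=1+0=1, deg[2]=1+1=2, deg[3]=1+1=2, deg[4]=1+1=2, deg[5]=1+3=4, deg[6]=1+1=2, deg[7]=1+0=1, deg[8]=1+0=1, deg[9]=1+0=1

Answer: 1 2 2 2 4 2 1 1 1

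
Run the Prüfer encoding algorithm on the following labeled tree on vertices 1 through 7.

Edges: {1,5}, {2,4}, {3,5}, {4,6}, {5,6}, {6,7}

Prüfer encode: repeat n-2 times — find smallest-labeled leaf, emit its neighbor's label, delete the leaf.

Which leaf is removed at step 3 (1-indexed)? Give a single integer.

Step 1: current leaves = {1,2,3,7}. Remove leaf 1 (neighbor: 5).
Step 2: current leaves = {2,3,7}. Remove leaf 2 (neighbor: 4).
Step 3: current leaves = {3,4,7}. Remove leaf 3 (neighbor: 5).

Answer: 3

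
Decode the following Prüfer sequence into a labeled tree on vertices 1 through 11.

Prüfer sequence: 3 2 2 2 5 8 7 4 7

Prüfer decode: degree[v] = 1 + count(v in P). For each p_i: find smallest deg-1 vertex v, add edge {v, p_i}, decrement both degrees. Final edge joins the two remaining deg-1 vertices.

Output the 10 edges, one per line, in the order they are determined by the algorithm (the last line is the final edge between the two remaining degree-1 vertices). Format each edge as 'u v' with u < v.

Answer: 1 3
2 3
2 6
2 9
2 5
5 8
7 8
4 10
4 7
7 11

Derivation:
Initial degrees: {1:1, 2:4, 3:2, 4:2, 5:2, 6:1, 7:3, 8:2, 9:1, 10:1, 11:1}
Step 1: smallest deg-1 vertex = 1, p_1 = 3. Add edge {1,3}. Now deg[1]=0, deg[3]=1.
Step 2: smallest deg-1 vertex = 3, p_2 = 2. Add edge {2,3}. Now deg[3]=0, deg[2]=3.
Step 3: smallest deg-1 vertex = 6, p_3 = 2. Add edge {2,6}. Now deg[6]=0, deg[2]=2.
Step 4: smallest deg-1 vertex = 9, p_4 = 2. Add edge {2,9}. Now deg[9]=0, deg[2]=1.
Step 5: smallest deg-1 vertex = 2, p_5 = 5. Add edge {2,5}. Now deg[2]=0, deg[5]=1.
Step 6: smallest deg-1 vertex = 5, p_6 = 8. Add edge {5,8}. Now deg[5]=0, deg[8]=1.
Step 7: smallest deg-1 vertex = 8, p_7 = 7. Add edge {7,8}. Now deg[8]=0, deg[7]=2.
Step 8: smallest deg-1 vertex = 10, p_8 = 4. Add edge {4,10}. Now deg[10]=0, deg[4]=1.
Step 9: smallest deg-1 vertex = 4, p_9 = 7. Add edge {4,7}. Now deg[4]=0, deg[7]=1.
Final: two remaining deg-1 vertices are 7, 11. Add edge {7,11}.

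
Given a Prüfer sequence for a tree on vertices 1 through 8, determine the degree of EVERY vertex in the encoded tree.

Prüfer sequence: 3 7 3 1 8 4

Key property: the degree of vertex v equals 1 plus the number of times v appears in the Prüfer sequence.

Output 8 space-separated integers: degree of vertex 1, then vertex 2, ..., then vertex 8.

Answer: 2 1 3 2 1 1 2 2

Derivation:
p_1 = 3: count[3] becomes 1
p_2 = 7: count[7] becomes 1
p_3 = 3: count[3] becomes 2
p_4 = 1: count[1] becomes 1
p_5 = 8: count[8] becomes 1
p_6 = 4: count[4] becomes 1
Degrees (1 + count): deg[1]=1+1=2, deg[2]=1+0=1, deg[3]=1+2=3, deg[4]=1+1=2, deg[5]=1+0=1, deg[6]=1+0=1, deg[7]=1+1=2, deg[8]=1+1=2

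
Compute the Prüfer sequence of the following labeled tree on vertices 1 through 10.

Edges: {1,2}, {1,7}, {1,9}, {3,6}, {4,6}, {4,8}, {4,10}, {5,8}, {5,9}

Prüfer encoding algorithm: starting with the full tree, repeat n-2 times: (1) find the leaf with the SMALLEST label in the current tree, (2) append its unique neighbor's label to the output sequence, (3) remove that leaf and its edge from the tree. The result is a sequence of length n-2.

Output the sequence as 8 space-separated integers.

Answer: 1 6 4 1 9 5 8 4

Derivation:
Step 1: leaves = {2,3,7,10}. Remove smallest leaf 2, emit neighbor 1.
Step 2: leaves = {3,7,10}. Remove smallest leaf 3, emit neighbor 6.
Step 3: leaves = {6,7,10}. Remove smallest leaf 6, emit neighbor 4.
Step 4: leaves = {7,10}. Remove smallest leaf 7, emit neighbor 1.
Step 5: leaves = {1,10}. Remove smallest leaf 1, emit neighbor 9.
Step 6: leaves = {9,10}. Remove smallest leaf 9, emit neighbor 5.
Step 7: leaves = {5,10}. Remove smallest leaf 5, emit neighbor 8.
Step 8: leaves = {8,10}. Remove smallest leaf 8, emit neighbor 4.
Done: 2 vertices remain (4, 10). Sequence = [1 6 4 1 9 5 8 4]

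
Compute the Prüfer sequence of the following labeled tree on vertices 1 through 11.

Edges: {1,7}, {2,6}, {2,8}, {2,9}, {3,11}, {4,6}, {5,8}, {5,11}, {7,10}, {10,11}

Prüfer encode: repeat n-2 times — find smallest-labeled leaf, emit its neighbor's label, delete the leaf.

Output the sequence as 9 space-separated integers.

Step 1: leaves = {1,3,4,9}. Remove smallest leaf 1, emit neighbor 7.
Step 2: leaves = {3,4,7,9}. Remove smallest leaf 3, emit neighbor 11.
Step 3: leaves = {4,7,9}. Remove smallest leaf 4, emit neighbor 6.
Step 4: leaves = {6,7,9}. Remove smallest leaf 6, emit neighbor 2.
Step 5: leaves = {7,9}. Remove smallest leaf 7, emit neighbor 10.
Step 6: leaves = {9,10}. Remove smallest leaf 9, emit neighbor 2.
Step 7: leaves = {2,10}. Remove smallest leaf 2, emit neighbor 8.
Step 8: leaves = {8,10}. Remove smallest leaf 8, emit neighbor 5.
Step 9: leaves = {5,10}. Remove smallest leaf 5, emit neighbor 11.
Done: 2 vertices remain (10, 11). Sequence = [7 11 6 2 10 2 8 5 11]

Answer: 7 11 6 2 10 2 8 5 11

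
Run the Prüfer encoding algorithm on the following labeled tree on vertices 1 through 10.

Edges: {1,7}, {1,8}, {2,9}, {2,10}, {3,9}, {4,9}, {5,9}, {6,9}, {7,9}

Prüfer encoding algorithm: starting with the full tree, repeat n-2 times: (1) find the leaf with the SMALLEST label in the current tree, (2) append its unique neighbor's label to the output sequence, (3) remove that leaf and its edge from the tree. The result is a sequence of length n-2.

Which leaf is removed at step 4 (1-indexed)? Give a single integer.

Answer: 6

Derivation:
Step 1: current leaves = {3,4,5,6,8,10}. Remove leaf 3 (neighbor: 9).
Step 2: current leaves = {4,5,6,8,10}. Remove leaf 4 (neighbor: 9).
Step 3: current leaves = {5,6,8,10}. Remove leaf 5 (neighbor: 9).
Step 4: current leaves = {6,8,10}. Remove leaf 6 (neighbor: 9).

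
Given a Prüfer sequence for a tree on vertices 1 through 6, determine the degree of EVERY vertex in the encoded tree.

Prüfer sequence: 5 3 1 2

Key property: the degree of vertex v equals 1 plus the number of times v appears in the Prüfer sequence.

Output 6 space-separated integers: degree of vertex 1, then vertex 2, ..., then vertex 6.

p_1 = 5: count[5] becomes 1
p_2 = 3: count[3] becomes 1
p_3 = 1: count[1] becomes 1
p_4 = 2: count[2] becomes 1
Degrees (1 + count): deg[1]=1+1=2, deg[2]=1+1=2, deg[3]=1+1=2, deg[4]=1+0=1, deg[5]=1+1=2, deg[6]=1+0=1

Answer: 2 2 2 1 2 1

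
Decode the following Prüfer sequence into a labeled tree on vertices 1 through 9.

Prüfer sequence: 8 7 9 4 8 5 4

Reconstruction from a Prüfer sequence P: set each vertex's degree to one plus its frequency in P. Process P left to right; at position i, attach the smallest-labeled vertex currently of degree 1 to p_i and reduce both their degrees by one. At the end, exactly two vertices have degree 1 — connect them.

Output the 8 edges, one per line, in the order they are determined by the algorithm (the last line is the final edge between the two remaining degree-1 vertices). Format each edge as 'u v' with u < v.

Initial degrees: {1:1, 2:1, 3:1, 4:3, 5:2, 6:1, 7:2, 8:3, 9:2}
Step 1: smallest deg-1 vertex = 1, p_1 = 8. Add edge {1,8}. Now deg[1]=0, deg[8]=2.
Step 2: smallest deg-1 vertex = 2, p_2 = 7. Add edge {2,7}. Now deg[2]=0, deg[7]=1.
Step 3: smallest deg-1 vertex = 3, p_3 = 9. Add edge {3,9}. Now deg[3]=0, deg[9]=1.
Step 4: smallest deg-1 vertex = 6, p_4 = 4. Add edge {4,6}. Now deg[6]=0, deg[4]=2.
Step 5: smallest deg-1 vertex = 7, p_5 = 8. Add edge {7,8}. Now deg[7]=0, deg[8]=1.
Step 6: smallest deg-1 vertex = 8, p_6 = 5. Add edge {5,8}. Now deg[8]=0, deg[5]=1.
Step 7: smallest deg-1 vertex = 5, p_7 = 4. Add edge {4,5}. Now deg[5]=0, deg[4]=1.
Final: two remaining deg-1 vertices are 4, 9. Add edge {4,9}.

Answer: 1 8
2 7
3 9
4 6
7 8
5 8
4 5
4 9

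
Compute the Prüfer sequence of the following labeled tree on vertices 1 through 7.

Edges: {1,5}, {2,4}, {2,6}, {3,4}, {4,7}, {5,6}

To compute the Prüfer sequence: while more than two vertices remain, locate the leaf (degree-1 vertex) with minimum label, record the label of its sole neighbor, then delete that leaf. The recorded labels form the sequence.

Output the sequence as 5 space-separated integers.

Step 1: leaves = {1,3,7}. Remove smallest leaf 1, emit neighbor 5.
Step 2: leaves = {3,5,7}. Remove smallest leaf 3, emit neighbor 4.
Step 3: leaves = {5,7}. Remove smallest leaf 5, emit neighbor 6.
Step 4: leaves = {6,7}. Remove smallest leaf 6, emit neighbor 2.
Step 5: leaves = {2,7}. Remove smallest leaf 2, emit neighbor 4.
Done: 2 vertices remain (4, 7). Sequence = [5 4 6 2 4]

Answer: 5 4 6 2 4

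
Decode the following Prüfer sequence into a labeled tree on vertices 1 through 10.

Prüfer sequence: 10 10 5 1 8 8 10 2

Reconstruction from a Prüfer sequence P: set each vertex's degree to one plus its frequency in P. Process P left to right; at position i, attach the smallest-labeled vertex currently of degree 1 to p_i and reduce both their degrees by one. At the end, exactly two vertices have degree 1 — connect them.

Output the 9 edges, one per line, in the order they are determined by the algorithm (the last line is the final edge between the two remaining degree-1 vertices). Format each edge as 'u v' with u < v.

Initial degrees: {1:2, 2:2, 3:1, 4:1, 5:2, 6:1, 7:1, 8:3, 9:1, 10:4}
Step 1: smallest deg-1 vertex = 3, p_1 = 10. Add edge {3,10}. Now deg[3]=0, deg[10]=3.
Step 2: smallest deg-1 vertex = 4, p_2 = 10. Add edge {4,10}. Now deg[4]=0, deg[10]=2.
Step 3: smallest deg-1 vertex = 6, p_3 = 5. Add edge {5,6}. Now deg[6]=0, deg[5]=1.
Step 4: smallest deg-1 vertex = 5, p_4 = 1. Add edge {1,5}. Now deg[5]=0, deg[1]=1.
Step 5: smallest deg-1 vertex = 1, p_5 = 8. Add edge {1,8}. Now deg[1]=0, deg[8]=2.
Step 6: smallest deg-1 vertex = 7, p_6 = 8. Add edge {7,8}. Now deg[7]=0, deg[8]=1.
Step 7: smallest deg-1 vertex = 8, p_7 = 10. Add edge {8,10}. Now deg[8]=0, deg[10]=1.
Step 8: smallest deg-1 vertex = 9, p_8 = 2. Add edge {2,9}. Now deg[9]=0, deg[2]=1.
Final: two remaining deg-1 vertices are 2, 10. Add edge {2,10}.

Answer: 3 10
4 10
5 6
1 5
1 8
7 8
8 10
2 9
2 10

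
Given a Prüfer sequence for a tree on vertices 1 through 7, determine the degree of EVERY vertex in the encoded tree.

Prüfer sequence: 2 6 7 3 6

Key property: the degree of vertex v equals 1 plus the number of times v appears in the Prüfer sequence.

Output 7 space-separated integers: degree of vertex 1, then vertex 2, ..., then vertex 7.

p_1 = 2: count[2] becomes 1
p_2 = 6: count[6] becomes 1
p_3 = 7: count[7] becomes 1
p_4 = 3: count[3] becomes 1
p_5 = 6: count[6] becomes 2
Degrees (1 + count): deg[1]=1+0=1, deg[2]=1+1=2, deg[3]=1+1=2, deg[4]=1+0=1, deg[5]=1+0=1, deg[6]=1+2=3, deg[7]=1+1=2

Answer: 1 2 2 1 1 3 2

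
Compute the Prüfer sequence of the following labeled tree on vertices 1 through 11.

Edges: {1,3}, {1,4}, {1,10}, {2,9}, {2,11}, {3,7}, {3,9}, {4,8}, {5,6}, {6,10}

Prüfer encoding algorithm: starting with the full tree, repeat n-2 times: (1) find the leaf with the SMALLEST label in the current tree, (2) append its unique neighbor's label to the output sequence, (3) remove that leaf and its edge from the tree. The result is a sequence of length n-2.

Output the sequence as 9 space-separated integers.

Answer: 6 10 3 4 1 1 3 9 2

Derivation:
Step 1: leaves = {5,7,8,11}. Remove smallest leaf 5, emit neighbor 6.
Step 2: leaves = {6,7,8,11}. Remove smallest leaf 6, emit neighbor 10.
Step 3: leaves = {7,8,10,11}. Remove smallest leaf 7, emit neighbor 3.
Step 4: leaves = {8,10,11}. Remove smallest leaf 8, emit neighbor 4.
Step 5: leaves = {4,10,11}. Remove smallest leaf 4, emit neighbor 1.
Step 6: leaves = {10,11}. Remove smallest leaf 10, emit neighbor 1.
Step 7: leaves = {1,11}. Remove smallest leaf 1, emit neighbor 3.
Step 8: leaves = {3,11}. Remove smallest leaf 3, emit neighbor 9.
Step 9: leaves = {9,11}. Remove smallest leaf 9, emit neighbor 2.
Done: 2 vertices remain (2, 11). Sequence = [6 10 3 4 1 1 3 9 2]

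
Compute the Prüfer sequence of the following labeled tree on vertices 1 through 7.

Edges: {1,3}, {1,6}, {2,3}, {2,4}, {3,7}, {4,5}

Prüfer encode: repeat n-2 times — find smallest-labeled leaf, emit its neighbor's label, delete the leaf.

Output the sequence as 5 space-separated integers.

Answer: 4 2 3 1 3

Derivation:
Step 1: leaves = {5,6,7}. Remove smallest leaf 5, emit neighbor 4.
Step 2: leaves = {4,6,7}. Remove smallest leaf 4, emit neighbor 2.
Step 3: leaves = {2,6,7}. Remove smallest leaf 2, emit neighbor 3.
Step 4: leaves = {6,7}. Remove smallest leaf 6, emit neighbor 1.
Step 5: leaves = {1,7}. Remove smallest leaf 1, emit neighbor 3.
Done: 2 vertices remain (3, 7). Sequence = [4 2 3 1 3]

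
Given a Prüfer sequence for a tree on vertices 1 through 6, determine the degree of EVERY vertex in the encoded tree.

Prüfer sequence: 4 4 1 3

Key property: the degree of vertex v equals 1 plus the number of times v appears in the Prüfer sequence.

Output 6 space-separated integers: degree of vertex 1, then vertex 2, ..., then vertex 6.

p_1 = 4: count[4] becomes 1
p_2 = 4: count[4] becomes 2
p_3 = 1: count[1] becomes 1
p_4 = 3: count[3] becomes 1
Degrees (1 + count): deg[1]=1+1=2, deg[2]=1+0=1, deg[3]=1+1=2, deg[4]=1+2=3, deg[5]=1+0=1, deg[6]=1+0=1

Answer: 2 1 2 3 1 1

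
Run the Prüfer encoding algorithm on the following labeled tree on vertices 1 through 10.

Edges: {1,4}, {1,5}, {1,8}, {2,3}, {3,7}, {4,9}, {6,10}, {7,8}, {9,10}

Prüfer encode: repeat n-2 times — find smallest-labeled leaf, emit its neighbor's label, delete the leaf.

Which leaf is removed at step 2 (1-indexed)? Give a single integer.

Step 1: current leaves = {2,5,6}. Remove leaf 2 (neighbor: 3).
Step 2: current leaves = {3,5,6}. Remove leaf 3 (neighbor: 7).

Answer: 3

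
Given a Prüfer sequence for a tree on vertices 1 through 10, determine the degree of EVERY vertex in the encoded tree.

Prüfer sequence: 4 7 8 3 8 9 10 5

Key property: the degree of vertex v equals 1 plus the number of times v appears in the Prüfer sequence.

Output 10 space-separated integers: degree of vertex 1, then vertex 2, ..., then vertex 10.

Answer: 1 1 2 2 2 1 2 3 2 2

Derivation:
p_1 = 4: count[4] becomes 1
p_2 = 7: count[7] becomes 1
p_3 = 8: count[8] becomes 1
p_4 = 3: count[3] becomes 1
p_5 = 8: count[8] becomes 2
p_6 = 9: count[9] becomes 1
p_7 = 10: count[10] becomes 1
p_8 = 5: count[5] becomes 1
Degrees (1 + count): deg[1]=1+0=1, deg[2]=1+0=1, deg[3]=1+1=2, deg[4]=1+1=2, deg[5]=1+1=2, deg[6]=1+0=1, deg[7]=1+1=2, deg[8]=1+2=3, deg[9]=1+1=2, deg[10]=1+1=2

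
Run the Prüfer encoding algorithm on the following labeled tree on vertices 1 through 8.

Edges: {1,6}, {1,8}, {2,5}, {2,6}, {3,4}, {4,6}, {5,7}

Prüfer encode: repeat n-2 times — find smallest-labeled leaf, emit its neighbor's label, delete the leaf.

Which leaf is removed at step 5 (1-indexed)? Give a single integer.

Step 1: current leaves = {3,7,8}. Remove leaf 3 (neighbor: 4).
Step 2: current leaves = {4,7,8}. Remove leaf 4 (neighbor: 6).
Step 3: current leaves = {7,8}. Remove leaf 7 (neighbor: 5).
Step 4: current leaves = {5,8}. Remove leaf 5 (neighbor: 2).
Step 5: current leaves = {2,8}. Remove leaf 2 (neighbor: 6).

Answer: 2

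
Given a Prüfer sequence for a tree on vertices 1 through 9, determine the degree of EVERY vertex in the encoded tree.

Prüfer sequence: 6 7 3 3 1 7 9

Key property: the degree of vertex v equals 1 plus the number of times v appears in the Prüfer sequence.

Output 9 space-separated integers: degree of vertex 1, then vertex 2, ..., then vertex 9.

Answer: 2 1 3 1 1 2 3 1 2

Derivation:
p_1 = 6: count[6] becomes 1
p_2 = 7: count[7] becomes 1
p_3 = 3: count[3] becomes 1
p_4 = 3: count[3] becomes 2
p_5 = 1: count[1] becomes 1
p_6 = 7: count[7] becomes 2
p_7 = 9: count[9] becomes 1
Degrees (1 + count): deg[1]=1+1=2, deg[2]=1+0=1, deg[3]=1+2=3, deg[4]=1+0=1, deg[5]=1+0=1, deg[6]=1+1=2, deg[7]=1+2=3, deg[8]=1+0=1, deg[9]=1+1=2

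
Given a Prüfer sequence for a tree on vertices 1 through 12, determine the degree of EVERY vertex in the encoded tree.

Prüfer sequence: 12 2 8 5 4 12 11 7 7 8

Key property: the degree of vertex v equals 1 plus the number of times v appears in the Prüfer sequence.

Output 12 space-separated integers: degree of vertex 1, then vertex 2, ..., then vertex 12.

p_1 = 12: count[12] becomes 1
p_2 = 2: count[2] becomes 1
p_3 = 8: count[8] becomes 1
p_4 = 5: count[5] becomes 1
p_5 = 4: count[4] becomes 1
p_6 = 12: count[12] becomes 2
p_7 = 11: count[11] becomes 1
p_8 = 7: count[7] becomes 1
p_9 = 7: count[7] becomes 2
p_10 = 8: count[8] becomes 2
Degrees (1 + count): deg[1]=1+0=1, deg[2]=1+1=2, deg[3]=1+0=1, deg[4]=1+1=2, deg[5]=1+1=2, deg[6]=1+0=1, deg[7]=1+2=3, deg[8]=1+2=3, deg[9]=1+0=1, deg[10]=1+0=1, deg[11]=1+1=2, deg[12]=1+2=3

Answer: 1 2 1 2 2 1 3 3 1 1 2 3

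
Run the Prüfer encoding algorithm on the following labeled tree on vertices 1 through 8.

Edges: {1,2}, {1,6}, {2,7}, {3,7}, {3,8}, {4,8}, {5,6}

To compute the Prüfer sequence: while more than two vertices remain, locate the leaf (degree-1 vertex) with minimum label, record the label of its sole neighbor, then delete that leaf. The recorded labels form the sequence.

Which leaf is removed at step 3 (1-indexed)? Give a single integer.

Step 1: current leaves = {4,5}. Remove leaf 4 (neighbor: 8).
Step 2: current leaves = {5,8}. Remove leaf 5 (neighbor: 6).
Step 3: current leaves = {6,8}. Remove leaf 6 (neighbor: 1).

Answer: 6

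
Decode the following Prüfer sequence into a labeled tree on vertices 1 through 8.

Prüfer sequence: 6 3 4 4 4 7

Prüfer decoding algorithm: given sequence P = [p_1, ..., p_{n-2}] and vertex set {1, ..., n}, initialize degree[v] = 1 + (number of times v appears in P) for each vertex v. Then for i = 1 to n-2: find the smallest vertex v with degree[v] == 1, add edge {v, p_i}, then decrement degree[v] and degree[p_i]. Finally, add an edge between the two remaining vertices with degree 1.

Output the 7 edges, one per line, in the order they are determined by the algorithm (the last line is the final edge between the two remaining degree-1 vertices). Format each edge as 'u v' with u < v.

Answer: 1 6
2 3
3 4
4 5
4 6
4 7
7 8

Derivation:
Initial degrees: {1:1, 2:1, 3:2, 4:4, 5:1, 6:2, 7:2, 8:1}
Step 1: smallest deg-1 vertex = 1, p_1 = 6. Add edge {1,6}. Now deg[1]=0, deg[6]=1.
Step 2: smallest deg-1 vertex = 2, p_2 = 3. Add edge {2,3}. Now deg[2]=0, deg[3]=1.
Step 3: smallest deg-1 vertex = 3, p_3 = 4. Add edge {3,4}. Now deg[3]=0, deg[4]=3.
Step 4: smallest deg-1 vertex = 5, p_4 = 4. Add edge {4,5}. Now deg[5]=0, deg[4]=2.
Step 5: smallest deg-1 vertex = 6, p_5 = 4. Add edge {4,6}. Now deg[6]=0, deg[4]=1.
Step 6: smallest deg-1 vertex = 4, p_6 = 7. Add edge {4,7}. Now deg[4]=0, deg[7]=1.
Final: two remaining deg-1 vertices are 7, 8. Add edge {7,8}.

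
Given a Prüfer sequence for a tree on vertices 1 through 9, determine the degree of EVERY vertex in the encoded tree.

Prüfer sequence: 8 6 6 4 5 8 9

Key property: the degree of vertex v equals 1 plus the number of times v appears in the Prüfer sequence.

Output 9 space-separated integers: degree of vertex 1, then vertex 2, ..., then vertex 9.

p_1 = 8: count[8] becomes 1
p_2 = 6: count[6] becomes 1
p_3 = 6: count[6] becomes 2
p_4 = 4: count[4] becomes 1
p_5 = 5: count[5] becomes 1
p_6 = 8: count[8] becomes 2
p_7 = 9: count[9] becomes 1
Degrees (1 + count): deg[1]=1+0=1, deg[2]=1+0=1, deg[3]=1+0=1, deg[4]=1+1=2, deg[5]=1+1=2, deg[6]=1+2=3, deg[7]=1+0=1, deg[8]=1+2=3, deg[9]=1+1=2

Answer: 1 1 1 2 2 3 1 3 2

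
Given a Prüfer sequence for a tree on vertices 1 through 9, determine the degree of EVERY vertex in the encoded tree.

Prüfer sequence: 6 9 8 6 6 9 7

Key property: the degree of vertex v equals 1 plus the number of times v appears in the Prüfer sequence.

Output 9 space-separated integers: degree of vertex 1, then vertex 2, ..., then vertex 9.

p_1 = 6: count[6] becomes 1
p_2 = 9: count[9] becomes 1
p_3 = 8: count[8] becomes 1
p_4 = 6: count[6] becomes 2
p_5 = 6: count[6] becomes 3
p_6 = 9: count[9] becomes 2
p_7 = 7: count[7] becomes 1
Degrees (1 + count): deg[1]=1+0=1, deg[2]=1+0=1, deg[3]=1+0=1, deg[4]=1+0=1, deg[5]=1+0=1, deg[6]=1+3=4, deg[7]=1+1=2, deg[8]=1+1=2, deg[9]=1+2=3

Answer: 1 1 1 1 1 4 2 2 3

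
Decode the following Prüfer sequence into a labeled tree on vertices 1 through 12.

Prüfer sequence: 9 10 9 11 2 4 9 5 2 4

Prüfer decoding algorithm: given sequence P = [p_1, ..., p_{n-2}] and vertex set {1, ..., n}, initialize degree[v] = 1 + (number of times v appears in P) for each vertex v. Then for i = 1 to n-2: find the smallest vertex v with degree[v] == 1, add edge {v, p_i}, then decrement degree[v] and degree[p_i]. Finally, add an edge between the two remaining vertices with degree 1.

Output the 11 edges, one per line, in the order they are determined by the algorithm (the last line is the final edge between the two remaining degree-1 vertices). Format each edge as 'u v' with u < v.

Initial degrees: {1:1, 2:3, 3:1, 4:3, 5:2, 6:1, 7:1, 8:1, 9:4, 10:2, 11:2, 12:1}
Step 1: smallest deg-1 vertex = 1, p_1 = 9. Add edge {1,9}. Now deg[1]=0, deg[9]=3.
Step 2: smallest deg-1 vertex = 3, p_2 = 10. Add edge {3,10}. Now deg[3]=0, deg[10]=1.
Step 3: smallest deg-1 vertex = 6, p_3 = 9. Add edge {6,9}. Now deg[6]=0, deg[9]=2.
Step 4: smallest deg-1 vertex = 7, p_4 = 11. Add edge {7,11}. Now deg[7]=0, deg[11]=1.
Step 5: smallest deg-1 vertex = 8, p_5 = 2. Add edge {2,8}. Now deg[8]=0, deg[2]=2.
Step 6: smallest deg-1 vertex = 10, p_6 = 4. Add edge {4,10}. Now deg[10]=0, deg[4]=2.
Step 7: smallest deg-1 vertex = 11, p_7 = 9. Add edge {9,11}. Now deg[11]=0, deg[9]=1.
Step 8: smallest deg-1 vertex = 9, p_8 = 5. Add edge {5,9}. Now deg[9]=0, deg[5]=1.
Step 9: smallest deg-1 vertex = 5, p_9 = 2. Add edge {2,5}. Now deg[5]=0, deg[2]=1.
Step 10: smallest deg-1 vertex = 2, p_10 = 4. Add edge {2,4}. Now deg[2]=0, deg[4]=1.
Final: two remaining deg-1 vertices are 4, 12. Add edge {4,12}.

Answer: 1 9
3 10
6 9
7 11
2 8
4 10
9 11
5 9
2 5
2 4
4 12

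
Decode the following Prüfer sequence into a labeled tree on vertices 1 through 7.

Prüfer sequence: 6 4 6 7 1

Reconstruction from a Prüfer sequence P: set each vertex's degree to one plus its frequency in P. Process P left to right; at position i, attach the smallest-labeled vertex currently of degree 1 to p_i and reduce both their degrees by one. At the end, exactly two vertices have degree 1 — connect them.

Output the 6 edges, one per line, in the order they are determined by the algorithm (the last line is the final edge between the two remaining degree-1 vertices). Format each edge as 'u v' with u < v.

Answer: 2 6
3 4
4 6
5 7
1 6
1 7

Derivation:
Initial degrees: {1:2, 2:1, 3:1, 4:2, 5:1, 6:3, 7:2}
Step 1: smallest deg-1 vertex = 2, p_1 = 6. Add edge {2,6}. Now deg[2]=0, deg[6]=2.
Step 2: smallest deg-1 vertex = 3, p_2 = 4. Add edge {3,4}. Now deg[3]=0, deg[4]=1.
Step 3: smallest deg-1 vertex = 4, p_3 = 6. Add edge {4,6}. Now deg[4]=0, deg[6]=1.
Step 4: smallest deg-1 vertex = 5, p_4 = 7. Add edge {5,7}. Now deg[5]=0, deg[7]=1.
Step 5: smallest deg-1 vertex = 6, p_5 = 1. Add edge {1,6}. Now deg[6]=0, deg[1]=1.
Final: two remaining deg-1 vertices are 1, 7. Add edge {1,7}.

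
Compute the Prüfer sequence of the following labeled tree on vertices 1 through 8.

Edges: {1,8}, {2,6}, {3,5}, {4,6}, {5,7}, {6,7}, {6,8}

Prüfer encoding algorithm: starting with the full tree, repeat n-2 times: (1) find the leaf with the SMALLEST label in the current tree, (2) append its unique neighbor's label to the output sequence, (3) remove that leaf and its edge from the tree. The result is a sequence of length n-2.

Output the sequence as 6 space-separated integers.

Step 1: leaves = {1,2,3,4}. Remove smallest leaf 1, emit neighbor 8.
Step 2: leaves = {2,3,4,8}. Remove smallest leaf 2, emit neighbor 6.
Step 3: leaves = {3,4,8}. Remove smallest leaf 3, emit neighbor 5.
Step 4: leaves = {4,5,8}. Remove smallest leaf 4, emit neighbor 6.
Step 5: leaves = {5,8}. Remove smallest leaf 5, emit neighbor 7.
Step 6: leaves = {7,8}. Remove smallest leaf 7, emit neighbor 6.
Done: 2 vertices remain (6, 8). Sequence = [8 6 5 6 7 6]

Answer: 8 6 5 6 7 6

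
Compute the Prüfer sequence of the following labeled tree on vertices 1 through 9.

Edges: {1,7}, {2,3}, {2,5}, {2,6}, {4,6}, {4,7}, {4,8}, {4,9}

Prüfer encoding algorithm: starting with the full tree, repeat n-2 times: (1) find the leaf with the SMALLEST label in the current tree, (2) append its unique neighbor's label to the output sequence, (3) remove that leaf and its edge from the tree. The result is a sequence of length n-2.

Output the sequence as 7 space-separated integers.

Step 1: leaves = {1,3,5,8,9}. Remove smallest leaf 1, emit neighbor 7.
Step 2: leaves = {3,5,7,8,9}. Remove smallest leaf 3, emit neighbor 2.
Step 3: leaves = {5,7,8,9}. Remove smallest leaf 5, emit neighbor 2.
Step 4: leaves = {2,7,8,9}. Remove smallest leaf 2, emit neighbor 6.
Step 5: leaves = {6,7,8,9}. Remove smallest leaf 6, emit neighbor 4.
Step 6: leaves = {7,8,9}. Remove smallest leaf 7, emit neighbor 4.
Step 7: leaves = {8,9}. Remove smallest leaf 8, emit neighbor 4.
Done: 2 vertices remain (4, 9). Sequence = [7 2 2 6 4 4 4]

Answer: 7 2 2 6 4 4 4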